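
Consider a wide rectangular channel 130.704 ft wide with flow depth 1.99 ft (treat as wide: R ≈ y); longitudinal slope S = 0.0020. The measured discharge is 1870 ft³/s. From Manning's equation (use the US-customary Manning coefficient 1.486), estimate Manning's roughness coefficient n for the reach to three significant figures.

0.0146

A = b·y = 130.704 × 1.99 = 260.1 ft²
Wide channel: R ≈ y = 1.99 ft
n = (1.486/Q)·A·R^(2/3)·S^(1/2) = (1.486/1870) × 260.1 × 1.582 × 0.04472 = 0.01462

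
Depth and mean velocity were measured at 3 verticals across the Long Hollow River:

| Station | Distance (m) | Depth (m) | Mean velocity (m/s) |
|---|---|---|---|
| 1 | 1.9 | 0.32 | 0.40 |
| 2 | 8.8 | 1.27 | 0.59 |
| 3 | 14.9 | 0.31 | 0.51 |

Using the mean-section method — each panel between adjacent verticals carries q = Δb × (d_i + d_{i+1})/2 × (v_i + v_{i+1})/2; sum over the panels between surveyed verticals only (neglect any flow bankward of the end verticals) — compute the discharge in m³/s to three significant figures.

Panel 1-2: Δb = 6.9 m, d̄ = (0.32+1.27)/2 = 0.795, v̄ = (0.40+0.59)/2 = 0.495 → q = 6.9×0.795×0.495 = 2.715 m³/s
Panel 2-3: Δb = 6.1 m, d̄ = (1.27+0.31)/2 = 0.79, v̄ = (0.59+0.51)/2 = 0.55 → q = 6.1×0.79×0.55 = 2.650 m³/s
Q = Σ q = 5.366 m³/s

5.37 m³/s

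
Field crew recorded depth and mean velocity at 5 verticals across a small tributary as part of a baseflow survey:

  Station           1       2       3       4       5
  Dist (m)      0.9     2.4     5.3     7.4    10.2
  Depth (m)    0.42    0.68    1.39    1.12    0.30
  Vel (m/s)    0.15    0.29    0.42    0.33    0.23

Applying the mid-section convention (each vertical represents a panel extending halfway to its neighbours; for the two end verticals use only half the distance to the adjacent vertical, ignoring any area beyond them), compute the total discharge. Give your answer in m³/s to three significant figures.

w_1 = (2.4 − 0.9)/2 = 0.75 m; q_1 = 0.15 × 0.42 × 0.75 = 0.04725 m³/s
w_2 = (5.3 − 0.9)/2 = 2.2 m; q_2 = 0.29 × 0.68 × 2.2 = 0.4338 m³/s
w_3 = (7.4 − 2.4)/2 = 2.5 m; q_3 = 0.42 × 1.39 × 2.5 = 1.460 m³/s
w_4 = (10.2 − 5.3)/2 = 2.45 m; q_4 = 0.33 × 1.12 × 2.45 = 0.9055 m³/s
w_5 = (10.2 − 7.4)/2 = 1.4 m; q_5 = 0.23 × 0.30 × 1.4 = 0.09660 m³/s
Q = Σ qᵢ = 2.943 m³/s

2.94 m³/s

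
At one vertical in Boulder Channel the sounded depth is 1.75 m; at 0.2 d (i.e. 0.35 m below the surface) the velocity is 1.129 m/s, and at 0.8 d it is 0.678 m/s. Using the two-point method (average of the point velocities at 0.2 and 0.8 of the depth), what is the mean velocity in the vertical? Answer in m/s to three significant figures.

0.904 m/s

v̄ = (1.129 + 0.678) / 2 = 0.9035 m/s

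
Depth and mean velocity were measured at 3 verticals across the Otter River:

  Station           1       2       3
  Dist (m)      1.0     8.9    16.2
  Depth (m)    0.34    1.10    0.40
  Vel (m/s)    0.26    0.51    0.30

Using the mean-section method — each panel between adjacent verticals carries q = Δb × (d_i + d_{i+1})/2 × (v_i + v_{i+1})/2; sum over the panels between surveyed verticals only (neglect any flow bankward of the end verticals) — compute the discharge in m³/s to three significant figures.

4.41 m³/s

Panel 1-2: Δb = 7.9 m, d̄ = (0.34+1.10)/2 = 0.72, v̄ = (0.26+0.51)/2 = 0.385 → q = 7.9×0.72×0.385 = 2.190 m³/s
Panel 2-3: Δb = 7.3 m, d̄ = (1.10+0.40)/2 = 0.75, v̄ = (0.51+0.30)/2 = 0.405 → q = 7.3×0.75×0.405 = 2.217 m³/s
Q = Σ q = 4.407 m³/s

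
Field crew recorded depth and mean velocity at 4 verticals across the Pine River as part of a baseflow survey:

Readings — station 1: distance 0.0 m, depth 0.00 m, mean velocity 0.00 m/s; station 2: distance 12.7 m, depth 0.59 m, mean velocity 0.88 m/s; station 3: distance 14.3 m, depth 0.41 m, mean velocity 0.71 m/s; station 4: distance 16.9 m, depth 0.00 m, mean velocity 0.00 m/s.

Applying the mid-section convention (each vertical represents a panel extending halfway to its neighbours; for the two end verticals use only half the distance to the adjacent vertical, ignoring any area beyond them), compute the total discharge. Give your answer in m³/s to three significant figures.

w_2 = (14.3 − 0.0)/2 = 7.15 m; q_2 = 0.88 × 0.59 × 7.15 = 3.712 m³/s
w_3 = (16.9 − 12.7)/2 = 2.1 m; q_3 = 0.71 × 0.41 × 2.1 = 0.6113 m³/s
Stations 1, 4 contribute zero (depth or velocity is 0).
Q = Σ qᵢ = 4.324 m³/s

4.32 m³/s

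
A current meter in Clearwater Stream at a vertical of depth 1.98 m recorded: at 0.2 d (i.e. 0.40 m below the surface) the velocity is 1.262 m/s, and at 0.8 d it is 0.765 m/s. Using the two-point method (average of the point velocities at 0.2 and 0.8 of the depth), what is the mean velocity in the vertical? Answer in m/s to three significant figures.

1.01 m/s

v̄ = (1.262 + 0.765) / 2 = 1.014 m/s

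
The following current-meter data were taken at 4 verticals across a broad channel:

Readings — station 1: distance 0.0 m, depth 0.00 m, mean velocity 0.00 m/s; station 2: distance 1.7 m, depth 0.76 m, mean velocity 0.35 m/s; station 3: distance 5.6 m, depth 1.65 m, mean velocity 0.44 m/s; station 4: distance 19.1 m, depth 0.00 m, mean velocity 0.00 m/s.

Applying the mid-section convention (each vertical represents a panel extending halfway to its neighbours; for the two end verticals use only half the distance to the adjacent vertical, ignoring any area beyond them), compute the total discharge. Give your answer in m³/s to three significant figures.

w_2 = (5.6 − 0.0)/2 = 2.8 m; q_2 = 0.35 × 0.76 × 2.8 = 0.7448 m³/s
w_3 = (19.1 − 1.7)/2 = 8.7 m; q_3 = 0.44 × 1.65 × 8.7 = 6.316 m³/s
Stations 1, 4 contribute zero (depth or velocity is 0).
Q = Σ qᵢ = 7.061 m³/s

7.06 m³/s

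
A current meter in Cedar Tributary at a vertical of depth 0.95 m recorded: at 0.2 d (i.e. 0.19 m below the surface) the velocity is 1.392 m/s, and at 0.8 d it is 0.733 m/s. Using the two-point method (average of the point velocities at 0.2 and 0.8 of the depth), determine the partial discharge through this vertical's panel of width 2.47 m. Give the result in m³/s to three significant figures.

v̄ = (1.392 + 0.733) / 2 = 1.063 m/s
q = v̄ × d × w = 1.063 × 0.95 × 2.47 = 2.493 m³/s

2.49 m³/s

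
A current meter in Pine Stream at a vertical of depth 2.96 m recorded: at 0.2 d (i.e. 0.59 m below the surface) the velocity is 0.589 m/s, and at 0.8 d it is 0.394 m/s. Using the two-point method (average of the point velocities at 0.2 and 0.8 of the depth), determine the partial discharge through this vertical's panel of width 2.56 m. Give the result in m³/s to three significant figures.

3.72 m³/s

v̄ = (0.589 + 0.394) / 2 = 0.4915 m/s
q = v̄ × d × w = 0.4915 × 2.96 × 2.56 = 3.724 m³/s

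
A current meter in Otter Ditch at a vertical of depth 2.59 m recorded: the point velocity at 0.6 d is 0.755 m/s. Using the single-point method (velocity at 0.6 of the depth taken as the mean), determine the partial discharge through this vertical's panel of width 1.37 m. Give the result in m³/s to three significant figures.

2.68 m³/s

v̄ = v₀.₆ = 0.755 m/s
q = v̄ × d × w = 0.7550 × 2.59 × 1.37 = 2.679 m³/s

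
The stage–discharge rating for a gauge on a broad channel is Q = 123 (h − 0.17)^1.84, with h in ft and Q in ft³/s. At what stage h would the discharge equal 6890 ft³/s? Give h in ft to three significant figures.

9.09 ft

h − h₀ = (Q/C)^(1/b) = (6890/123)^(1/1.84) = 8.916 ft
h = 0.17 + 8.916 = 9.086 ft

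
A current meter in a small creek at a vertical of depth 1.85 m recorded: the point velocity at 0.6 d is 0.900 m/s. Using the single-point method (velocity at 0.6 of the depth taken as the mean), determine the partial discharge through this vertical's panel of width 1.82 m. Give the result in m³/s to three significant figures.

v̄ = v₀.₆ = 0.900 m/s
q = v̄ × d × w = 0.9000 × 1.85 × 1.82 = 3.030 m³/s

3.03 m³/s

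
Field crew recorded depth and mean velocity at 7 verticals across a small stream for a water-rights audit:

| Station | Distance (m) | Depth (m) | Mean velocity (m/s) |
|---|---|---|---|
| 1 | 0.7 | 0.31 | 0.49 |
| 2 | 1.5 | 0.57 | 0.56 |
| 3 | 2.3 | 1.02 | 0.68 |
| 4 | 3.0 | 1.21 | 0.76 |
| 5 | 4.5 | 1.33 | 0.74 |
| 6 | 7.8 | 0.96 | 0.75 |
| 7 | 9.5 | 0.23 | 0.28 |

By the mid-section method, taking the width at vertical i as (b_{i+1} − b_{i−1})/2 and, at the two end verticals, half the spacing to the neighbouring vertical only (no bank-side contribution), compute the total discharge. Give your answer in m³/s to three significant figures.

w_1 = (1.5 − 0.7)/2 = 0.4 m; q_1 = 0.49 × 0.31 × 0.4 = 0.06076 m³/s
w_2 = (2.3 − 0.7)/2 = 0.8 m; q_2 = 0.56 × 0.57 × 0.8 = 0.2554 m³/s
w_3 = (3.0 − 1.5)/2 = 0.75 m; q_3 = 0.68 × 1.02 × 0.75 = 0.5202 m³/s
w_4 = (4.5 − 2.3)/2 = 1.1 m; q_4 = 0.76 × 1.21 × 1.1 = 1.012 m³/s
w_5 = (7.8 − 3.0)/2 = 2.4 m; q_5 = 0.74 × 1.33 × 2.4 = 2.362 m³/s
w_6 = (9.5 − 4.5)/2 = 2.5 m; q_6 = 0.75 × 0.96 × 2.5 = 1.800 m³/s
w_7 = (9.5 − 7.8)/2 = 0.85 m; q_7 = 0.28 × 0.23 × 0.85 = 0.05474 m³/s
Q = Σ qᵢ = 6.065 m³/s

6.06 m³/s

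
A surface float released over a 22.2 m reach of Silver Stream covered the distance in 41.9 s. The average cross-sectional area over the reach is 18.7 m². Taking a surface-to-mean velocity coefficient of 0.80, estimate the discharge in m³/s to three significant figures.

7.93 m³/s

v_surface = L / t̄ = 22.2 / 41.9 = 0.5298 m/s
v_mean = 0.80 × 0.5298 = 0.4239 m/s
Q = A × v_mean = 18.7 × 0.4239 = 7.926 m³/s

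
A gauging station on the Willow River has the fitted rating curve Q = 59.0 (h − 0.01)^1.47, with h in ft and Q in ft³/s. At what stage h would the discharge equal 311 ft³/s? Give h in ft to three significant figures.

3.11 ft

h − h₀ = (Q/C)^(1/b) = (311/59.0)^(1/1.47) = 3.098 ft
h = 0.01 + 3.098 = 3.108 ft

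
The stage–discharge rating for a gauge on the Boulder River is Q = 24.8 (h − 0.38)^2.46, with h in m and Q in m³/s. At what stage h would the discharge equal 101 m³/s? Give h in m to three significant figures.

h − h₀ = (Q/C)^(1/b) = (101/24.8)^(1/2.46) = 1.770 m
h = 0.38 + 1.770 = 2.150 m

2.15 m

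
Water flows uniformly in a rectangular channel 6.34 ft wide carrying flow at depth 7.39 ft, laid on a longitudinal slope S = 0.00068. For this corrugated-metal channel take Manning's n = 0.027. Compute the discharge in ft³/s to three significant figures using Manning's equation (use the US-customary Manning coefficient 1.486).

A = b·y = 6.34 × 7.39 = 46.85 ft²
P = b + 2y = 6.34 + 2×7.39 = 21.12 ft
R = A/P = 46.85/21.12 = 2.218 ft
Q = (1.486/n)·A·R^(2/3)·S^(1/2) = (1.486/0.027) × 46.85 × 2.218^(2/3) × 0.00068^(1/2) = 114.4 ft³/s

114 ft³/s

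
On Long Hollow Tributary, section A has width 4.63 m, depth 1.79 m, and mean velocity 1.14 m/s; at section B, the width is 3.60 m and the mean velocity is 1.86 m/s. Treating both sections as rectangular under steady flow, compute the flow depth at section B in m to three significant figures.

1.41 m

Q = A₁V₁ = (4.63×1.79) × 1.14 = 9.448 m³/s
d₂ = Q/(b₂ V₂) = 9.448/(3.60×1.86) = 1.411 m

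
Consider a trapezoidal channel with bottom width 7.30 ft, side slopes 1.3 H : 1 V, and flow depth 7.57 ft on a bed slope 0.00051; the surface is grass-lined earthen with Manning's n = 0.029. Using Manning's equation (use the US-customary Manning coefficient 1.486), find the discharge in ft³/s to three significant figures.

381 ft³/s

A = (b + z·y)·y = (7.30 + 1.3×7.57)×7.57 = 129.8 ft²
P = b + 2y√(1+z²) = 7.30 + 2×7.57×√(1+1.3²) = 32.13 ft
R = A/P = 129.8/32.13 = 4.038 ft
Q = (1.486/n)·A·R^(2/3)·S^(1/2) = (1.486/0.029) × 129.8 × 4.038^(2/3) × 0.00051^(1/2) = 380.8 ft³/s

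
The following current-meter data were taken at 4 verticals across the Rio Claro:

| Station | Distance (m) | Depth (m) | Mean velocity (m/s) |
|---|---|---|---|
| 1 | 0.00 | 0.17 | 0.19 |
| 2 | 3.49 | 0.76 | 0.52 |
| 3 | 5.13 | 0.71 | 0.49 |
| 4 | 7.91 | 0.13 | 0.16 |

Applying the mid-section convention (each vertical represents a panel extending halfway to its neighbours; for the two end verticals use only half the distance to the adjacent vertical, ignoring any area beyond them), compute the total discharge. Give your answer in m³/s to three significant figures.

1.87 m³/s

w_1 = (3.49 − 0.00)/2 = 1.745 m; q_1 = 0.19 × 0.17 × 1.745 = 0.05636 m³/s
w_2 = (5.13 − 0.00)/2 = 2.565 m; q_2 = 0.52 × 0.76 × 2.565 = 1.014 m³/s
w_3 = (7.91 − 3.49)/2 = 2.21 m; q_3 = 0.49 × 0.71 × 2.21 = 0.7689 m³/s
w_4 = (7.91 − 5.13)/2 = 1.39 m; q_4 = 0.16 × 0.13 × 1.39 = 0.02891 m³/s
Q = Σ qᵢ = 1.868 m³/s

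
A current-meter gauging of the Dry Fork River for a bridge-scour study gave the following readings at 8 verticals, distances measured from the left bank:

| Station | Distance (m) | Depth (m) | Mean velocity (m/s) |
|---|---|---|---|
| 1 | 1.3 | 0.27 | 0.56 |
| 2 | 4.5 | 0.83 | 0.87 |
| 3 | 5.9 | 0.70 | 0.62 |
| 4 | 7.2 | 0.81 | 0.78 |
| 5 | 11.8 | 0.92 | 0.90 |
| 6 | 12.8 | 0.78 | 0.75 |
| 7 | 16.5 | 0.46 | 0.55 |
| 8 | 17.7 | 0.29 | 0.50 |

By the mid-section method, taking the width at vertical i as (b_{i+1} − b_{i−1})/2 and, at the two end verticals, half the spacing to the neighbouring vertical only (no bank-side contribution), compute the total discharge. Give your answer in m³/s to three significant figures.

w_1 = (4.5 − 1.3)/2 = 1.6 m; q_1 = 0.56 × 0.27 × 1.6 = 0.2419 m³/s
w_2 = (5.9 − 1.3)/2 = 2.3 m; q_2 = 0.87 × 0.83 × 2.3 = 1.661 m³/s
w_3 = (7.2 − 4.5)/2 = 1.35 m; q_3 = 0.62 × 0.70 × 1.35 = 0.5859 m³/s
w_4 = (11.8 − 5.9)/2 = 2.95 m; q_4 = 0.78 × 0.81 × 2.95 = 1.864 m³/s
w_5 = (12.8 − 7.2)/2 = 2.8 m; q_5 = 0.90 × 0.92 × 2.8 = 2.318 m³/s
w_6 = (16.5 − 11.8)/2 = 2.35 m; q_6 = 0.75 × 0.78 × 2.35 = 1.375 m³/s
w_7 = (17.7 − 12.8)/2 = 2.45 m; q_7 = 0.55 × 0.46 × 2.45 = 0.6199 m³/s
w_8 = (17.7 − 16.5)/2 = 0.6 m; q_8 = 0.50 × 0.29 × 0.6 = 0.08700 m³/s
Q = Σ qᵢ = 8.752 m³/s

8.75 m³/s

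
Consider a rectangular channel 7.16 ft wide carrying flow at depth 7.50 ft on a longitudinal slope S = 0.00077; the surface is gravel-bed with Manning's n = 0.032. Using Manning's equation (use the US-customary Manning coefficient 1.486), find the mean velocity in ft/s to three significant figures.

A = b·y = 7.16 × 7.50 = 53.70 ft²
P = b + 2y = 7.16 + 2×7.50 = 22.16 ft
R = A/P = 53.70/22.16 = 2.423 ft
Q = (1.486/n)·A·R^(2/3)·S^(1/2) = (1.486/0.032) × 53.70 × 2.423^(2/3) × 0.00077^(1/2) = 124.8 ft³/s
V = Q/A = 124.8/53.70 = 2.325 ft/s

2.32 ft/s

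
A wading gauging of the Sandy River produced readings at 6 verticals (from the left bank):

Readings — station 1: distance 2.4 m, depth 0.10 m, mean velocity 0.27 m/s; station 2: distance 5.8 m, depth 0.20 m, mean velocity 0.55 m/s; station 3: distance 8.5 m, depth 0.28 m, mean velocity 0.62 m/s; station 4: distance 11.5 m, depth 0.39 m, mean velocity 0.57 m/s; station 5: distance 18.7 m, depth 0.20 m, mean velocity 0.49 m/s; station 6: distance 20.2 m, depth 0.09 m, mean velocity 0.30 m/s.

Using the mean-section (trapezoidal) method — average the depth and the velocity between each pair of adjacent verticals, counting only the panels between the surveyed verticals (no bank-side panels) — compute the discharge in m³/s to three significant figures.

Panel 1-2: Δb = 3.4 m, d̄ = (0.10+0.20)/2 = 0.15, v̄ = (0.27+0.55)/2 = 0.41 → q = 3.4×0.15×0.41 = 0.2091 m³/s
Panel 2-3: Δb = 2.7 m, d̄ = (0.20+0.28)/2 = 0.24, v̄ = (0.55+0.62)/2 = 0.585 → q = 2.7×0.24×0.585 = 0.3791 m³/s
Panel 3-4: Δb = 3 m, d̄ = (0.28+0.39)/2 = 0.335, v̄ = (0.62+0.57)/2 = 0.595 → q = 3×0.335×0.595 = 0.5980 m³/s
Panel 4-5: Δb = 7.2 m, d̄ = (0.39+0.20)/2 = 0.295, v̄ = (0.57+0.49)/2 = 0.53 → q = 7.2×0.295×0.53 = 1.126 m³/s
Panel 5-6: Δb = 1.5 m, d̄ = (0.20+0.09)/2 = 0.145, v̄ = (0.49+0.30)/2 = 0.395 → q = 1.5×0.145×0.395 = 0.08591 m³/s
Q = Σ q = 2.398 m³/s

2.40 m³/s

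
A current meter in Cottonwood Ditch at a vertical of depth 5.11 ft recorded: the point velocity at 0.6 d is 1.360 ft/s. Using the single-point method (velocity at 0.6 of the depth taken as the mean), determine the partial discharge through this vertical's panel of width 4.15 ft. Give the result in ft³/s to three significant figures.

28.8 ft³/s

v̄ = v₀.₆ = 1.360 ft/s
q = v̄ × d × w = 1.360 × 5.11 × 4.15 = 28.84 ft³/s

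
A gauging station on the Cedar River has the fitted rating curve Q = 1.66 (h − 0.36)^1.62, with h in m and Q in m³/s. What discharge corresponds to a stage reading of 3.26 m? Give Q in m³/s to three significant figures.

Q = 1.66 × (3.26 − 0.36)^1.62 = 1.66 × 2.9^1.62 = 9.315 m³/s

9.32 m³/s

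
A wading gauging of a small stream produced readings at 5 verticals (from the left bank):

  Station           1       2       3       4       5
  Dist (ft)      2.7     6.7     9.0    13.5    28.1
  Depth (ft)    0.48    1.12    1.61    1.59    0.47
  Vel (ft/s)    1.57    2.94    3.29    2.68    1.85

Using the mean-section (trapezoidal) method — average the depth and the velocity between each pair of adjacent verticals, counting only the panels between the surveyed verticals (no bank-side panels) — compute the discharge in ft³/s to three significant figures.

72.5 ft³/s

Panel 1-2: Δb = 4 ft, d̄ = (0.48+1.12)/2 = 0.8, v̄ = (1.57+2.94)/2 = 2.255 → q = 4×0.8×2.255 = 7.216 ft³/s
Panel 2-3: Δb = 2.3 ft, d̄ = (1.12+1.61)/2 = 1.365, v̄ = (2.94+3.29)/2 = 3.115 → q = 2.3×1.365×3.115 = 9.780 ft³/s
Panel 3-4: Δb = 4.5 ft, d̄ = (1.61+1.59)/2 = 1.6, v̄ = (3.29+2.68)/2 = 2.985 → q = 4.5×1.6×2.985 = 21.49 ft³/s
Panel 4-5: Δb = 14.6 ft, d̄ = (1.59+0.47)/2 = 1.03, v̄ = (2.68+1.85)/2 = 2.265 → q = 14.6×1.03×2.265 = 34.06 ft³/s
Q = Σ q = 72.55 ft³/s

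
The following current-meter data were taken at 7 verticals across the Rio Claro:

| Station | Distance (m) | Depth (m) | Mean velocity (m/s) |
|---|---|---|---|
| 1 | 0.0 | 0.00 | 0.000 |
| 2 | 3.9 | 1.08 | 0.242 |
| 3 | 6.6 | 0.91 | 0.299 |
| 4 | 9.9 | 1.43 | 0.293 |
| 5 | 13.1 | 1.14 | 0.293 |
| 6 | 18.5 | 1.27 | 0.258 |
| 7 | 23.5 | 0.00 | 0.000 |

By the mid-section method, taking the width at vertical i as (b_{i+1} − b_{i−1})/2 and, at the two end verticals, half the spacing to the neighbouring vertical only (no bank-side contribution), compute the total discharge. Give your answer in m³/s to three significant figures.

w_2 = (6.6 − 0.0)/2 = 3.3 m; q_2 = 0.242 × 1.08 × 3.3 = 0.8625 m³/s
w_3 = (9.9 − 3.9)/2 = 3 m; q_3 = 0.299 × 0.91 × 3 = 0.8163 m³/s
w_4 = (13.1 − 6.6)/2 = 3.25 m; q_4 = 0.293 × 1.43 × 3.25 = 1.362 m³/s
w_5 = (18.5 − 9.9)/2 = 4.3 m; q_5 = 0.293 × 1.14 × 4.3 = 1.436 m³/s
w_6 = (23.5 − 13.1)/2 = 5.2 m; q_6 = 0.258 × 1.27 × 5.2 = 1.704 m³/s
Stations 1, 7 contribute zero (depth or velocity is 0).
Q = Σ qᵢ = 6.181 m³/s

6.18 m³/s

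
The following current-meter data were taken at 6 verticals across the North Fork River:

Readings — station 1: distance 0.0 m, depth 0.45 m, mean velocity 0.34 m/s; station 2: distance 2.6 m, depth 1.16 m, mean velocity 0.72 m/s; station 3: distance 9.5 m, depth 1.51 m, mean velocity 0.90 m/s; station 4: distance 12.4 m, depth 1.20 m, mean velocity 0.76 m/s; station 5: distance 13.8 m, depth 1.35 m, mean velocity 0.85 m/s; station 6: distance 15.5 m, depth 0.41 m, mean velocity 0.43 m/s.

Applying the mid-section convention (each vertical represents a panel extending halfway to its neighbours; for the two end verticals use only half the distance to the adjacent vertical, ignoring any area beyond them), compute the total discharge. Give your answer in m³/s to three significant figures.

w_1 = (2.6 − 0.0)/2 = 1.3 m; q_1 = 0.34 × 0.45 × 1.3 = 0.1989 m³/s
w_2 = (9.5 − 0.0)/2 = 4.75 m; q_2 = 0.72 × 1.16 × 4.75 = 3.967 m³/s
w_3 = (12.4 − 2.6)/2 = 4.9 m; q_3 = 0.90 × 1.51 × 4.9 = 6.659 m³/s
w_4 = (13.8 − 9.5)/2 = 2.15 m; q_4 = 0.76 × 1.20 × 2.15 = 1.961 m³/s
w_5 = (15.5 − 12.4)/2 = 1.55 m; q_5 = 0.85 × 1.35 × 1.55 = 1.779 m³/s
w_6 = (15.5 − 13.8)/2 = 0.85 m; q_6 = 0.43 × 0.41 × 0.85 = 0.1499 m³/s
Q = Σ qᵢ = 14.71 m³/s

14.7 m³/s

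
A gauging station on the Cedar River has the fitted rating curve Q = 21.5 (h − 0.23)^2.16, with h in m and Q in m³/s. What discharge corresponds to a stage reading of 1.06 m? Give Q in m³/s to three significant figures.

14.4 m³/s

Q = 21.5 × (1.06 − 0.23)^2.16 = 21.5 × 0.83^2.16 = 14.38 m³/s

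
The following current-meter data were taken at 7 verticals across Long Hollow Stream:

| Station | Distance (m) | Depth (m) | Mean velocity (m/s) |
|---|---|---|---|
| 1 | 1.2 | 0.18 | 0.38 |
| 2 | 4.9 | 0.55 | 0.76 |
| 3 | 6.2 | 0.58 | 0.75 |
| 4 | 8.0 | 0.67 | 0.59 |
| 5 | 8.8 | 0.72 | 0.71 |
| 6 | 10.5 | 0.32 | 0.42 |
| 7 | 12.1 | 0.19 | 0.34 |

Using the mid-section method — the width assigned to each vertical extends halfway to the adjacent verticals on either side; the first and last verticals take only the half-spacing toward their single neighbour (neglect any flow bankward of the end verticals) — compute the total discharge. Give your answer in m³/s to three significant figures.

w_1 = (4.9 − 1.2)/2 = 1.85 m; q_1 = 0.38 × 0.18 × 1.85 = 0.1265 m³/s
w_2 = (6.2 − 1.2)/2 = 2.5 m; q_2 = 0.76 × 0.55 × 2.5 = 1.045 m³/s
w_3 = (8.0 − 4.9)/2 = 1.55 m; q_3 = 0.75 × 0.58 × 1.55 = 0.6743 m³/s
w_4 = (8.8 − 6.2)/2 = 1.3 m; q_4 = 0.59 × 0.67 × 1.3 = 0.5139 m³/s
w_5 = (10.5 − 8.0)/2 = 1.25 m; q_5 = 0.71 × 0.72 × 1.25 = 0.6390 m³/s
w_6 = (12.1 − 8.8)/2 = 1.65 m; q_6 = 0.42 × 0.32 × 1.65 = 0.2218 m³/s
w_7 = (12.1 − 10.5)/2 = 0.8 m; q_7 = 0.34 × 0.19 × 0.8 = 0.05168 m³/s
Q = Σ qᵢ = 3.272 m³/s

3.27 m³/s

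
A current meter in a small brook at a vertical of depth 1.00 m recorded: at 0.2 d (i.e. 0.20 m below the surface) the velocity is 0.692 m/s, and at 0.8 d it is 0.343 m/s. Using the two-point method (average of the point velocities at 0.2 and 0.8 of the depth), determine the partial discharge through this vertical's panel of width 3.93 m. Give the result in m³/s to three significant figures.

v̄ = (0.692 + 0.343) / 2 = 0.5175 m/s
q = v̄ × d × w = 0.5175 × 1.00 × 3.93 = 2.034 m³/s

2.03 m³/s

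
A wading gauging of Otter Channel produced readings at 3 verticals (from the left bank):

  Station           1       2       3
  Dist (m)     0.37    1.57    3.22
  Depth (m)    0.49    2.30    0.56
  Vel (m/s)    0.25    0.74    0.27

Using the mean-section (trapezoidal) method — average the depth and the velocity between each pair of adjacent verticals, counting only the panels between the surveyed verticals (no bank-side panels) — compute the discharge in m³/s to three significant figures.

2.02 m³/s

Panel 1-2: Δb = 1.2 m, d̄ = (0.49+2.30)/2 = 1.395, v̄ = (0.25+0.74)/2 = 0.495 → q = 1.2×1.395×0.495 = 0.8286 m³/s
Panel 2-3: Δb = 1.65 m, d̄ = (2.30+0.56)/2 = 1.43, v̄ = (0.74+0.27)/2 = 0.505 → q = 1.65×1.43×0.505 = 1.192 m³/s
Q = Σ q = 2.020 m³/s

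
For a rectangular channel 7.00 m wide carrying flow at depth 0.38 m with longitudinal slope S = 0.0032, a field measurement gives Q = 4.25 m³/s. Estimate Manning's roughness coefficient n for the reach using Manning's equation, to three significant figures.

0.0173

A = b·y = 7.00 × 0.38 = 2.660 m²
P = b + 2y = 7.00 + 2×0.38 = 7.760 m
R = A/P = 2.660/7.760 = 0.3428 m
n = (1/Q)·A·R^(2/3)·S^(1/2) = (1/4.25) × 2.660 × 0.4898 × 0.05657 = 0.01734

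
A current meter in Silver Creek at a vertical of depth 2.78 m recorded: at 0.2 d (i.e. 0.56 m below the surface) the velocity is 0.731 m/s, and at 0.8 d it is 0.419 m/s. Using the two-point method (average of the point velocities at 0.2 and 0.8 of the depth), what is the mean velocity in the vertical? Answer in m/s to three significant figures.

0.575 m/s

v̄ = (0.731 + 0.419) / 2 = 0.5750 m/s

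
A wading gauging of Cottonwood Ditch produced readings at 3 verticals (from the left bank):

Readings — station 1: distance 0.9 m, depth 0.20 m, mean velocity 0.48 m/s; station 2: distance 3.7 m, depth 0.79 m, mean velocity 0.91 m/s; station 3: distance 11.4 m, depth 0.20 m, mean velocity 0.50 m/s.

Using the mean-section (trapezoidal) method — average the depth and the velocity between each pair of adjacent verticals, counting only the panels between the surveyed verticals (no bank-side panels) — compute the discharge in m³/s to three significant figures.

Panel 1-2: Δb = 2.8 m, d̄ = (0.20+0.79)/2 = 0.495, v̄ = (0.48+0.91)/2 = 0.695 → q = 2.8×0.495×0.695 = 0.9633 m³/s
Panel 2-3: Δb = 7.7 m, d̄ = (0.79+0.20)/2 = 0.495, v̄ = (0.91+0.50)/2 = 0.705 → q = 7.7×0.495×0.705 = 2.687 m³/s
Q = Σ q = 3.650 m³/s

3.65 m³/s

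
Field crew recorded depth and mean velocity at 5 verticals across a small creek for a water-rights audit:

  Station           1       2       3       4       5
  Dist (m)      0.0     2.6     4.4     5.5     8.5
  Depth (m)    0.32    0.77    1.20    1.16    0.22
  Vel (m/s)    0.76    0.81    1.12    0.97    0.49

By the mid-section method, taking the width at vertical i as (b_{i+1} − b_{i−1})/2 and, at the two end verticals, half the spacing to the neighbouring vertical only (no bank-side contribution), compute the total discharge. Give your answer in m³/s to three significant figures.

w_1 = (2.6 − 0.0)/2 = 1.3 m; q_1 = 0.76 × 0.32 × 1.3 = 0.3162 m³/s
w_2 = (4.4 − 0.0)/2 = 2.2 m; q_2 = 0.81 × 0.77 × 2.2 = 1.372 m³/s
w_3 = (5.5 − 2.6)/2 = 1.45 m; q_3 = 1.12 × 1.20 × 1.45 = 1.949 m³/s
w_4 = (8.5 − 4.4)/2 = 2.05 m; q_4 = 0.97 × 1.16 × 2.05 = 2.307 m³/s
w_5 = (8.5 − 5.5)/2 = 1.5 m; q_5 = 0.49 × 0.22 × 1.5 = 0.1617 m³/s
Q = Σ qᵢ = 6.105 m³/s

6.11 m³/s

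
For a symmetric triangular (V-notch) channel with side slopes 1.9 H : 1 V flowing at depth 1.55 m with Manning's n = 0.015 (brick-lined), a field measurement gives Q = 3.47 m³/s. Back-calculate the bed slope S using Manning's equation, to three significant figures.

0.000215

A = z·y² = 1.9×1.55² = 4.565 m²
P = 2y√(1+z²) = 2×1.55×√(1+1.9²) = 6.656 m
R = A/P = 4.565/6.656 = 0.6858 m
S = (Q·n / (1·A·R^(2/3)))² = (3.47×0.015 / (1×4.565×0.7777))² = 0.0002150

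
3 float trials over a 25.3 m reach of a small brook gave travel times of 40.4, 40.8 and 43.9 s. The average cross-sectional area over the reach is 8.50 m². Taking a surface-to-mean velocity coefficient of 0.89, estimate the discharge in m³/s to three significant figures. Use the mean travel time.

4.59 m³/s

t̄ = (40.4 + 40.8 + 43.9) / 3 = 41.7 s
v_surface = L / t̄ = 25.3 / 41.7 = 0.6067 m/s
v_mean = 0.89 × 0.6067 = 0.5400 m/s
Q = A × v_mean = 8.50 × 0.5400 = 4.590 m³/s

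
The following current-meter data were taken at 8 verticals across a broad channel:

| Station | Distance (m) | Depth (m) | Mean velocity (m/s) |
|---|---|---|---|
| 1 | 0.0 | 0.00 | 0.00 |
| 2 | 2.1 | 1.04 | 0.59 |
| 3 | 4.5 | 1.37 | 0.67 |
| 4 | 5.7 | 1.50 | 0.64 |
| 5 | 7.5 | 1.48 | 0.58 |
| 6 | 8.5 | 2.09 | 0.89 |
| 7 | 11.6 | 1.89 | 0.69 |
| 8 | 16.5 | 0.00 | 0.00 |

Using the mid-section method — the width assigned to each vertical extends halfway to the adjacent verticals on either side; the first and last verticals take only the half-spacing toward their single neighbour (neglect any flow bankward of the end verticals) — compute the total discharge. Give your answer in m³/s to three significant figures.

w_2 = (4.5 − 0.0)/2 = 2.25 m; q_2 = 0.59 × 1.04 × 2.25 = 1.381 m³/s
w_3 = (5.7 − 2.1)/2 = 1.8 m; q_3 = 0.67 × 1.37 × 1.8 = 1.652 m³/s
w_4 = (7.5 − 4.5)/2 = 1.5 m; q_4 = 0.64 × 1.50 × 1.5 = 1.440 m³/s
w_5 = (8.5 − 5.7)/2 = 1.4 m; q_5 = 0.58 × 1.48 × 1.4 = 1.202 m³/s
w_6 = (11.6 − 7.5)/2 = 2.05 m; q_6 = 0.89 × 2.09 × 2.05 = 3.813 m³/s
w_7 = (16.5 − 8.5)/2 = 4 m; q_7 = 0.69 × 1.89 × 4 = 5.216 m³/s
Stations 1, 8 contribute zero (depth or velocity is 0).
Q = Σ qᵢ = 14.70 m³/s

14.7 m³/s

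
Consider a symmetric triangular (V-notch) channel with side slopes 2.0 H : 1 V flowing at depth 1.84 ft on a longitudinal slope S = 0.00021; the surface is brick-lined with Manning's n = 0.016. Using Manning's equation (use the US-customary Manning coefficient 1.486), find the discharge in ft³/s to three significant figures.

A = z·y² = 2.0×1.84² = 6.771 ft²
P = 2y√(1+z²) = 2×1.84×√(1+2.0²) = 8.229 ft
R = A/P = 6.771/8.229 = 0.8229 ft
Q = (1.486/n)·A·R^(2/3)·S^(1/2) = (1.486/0.016) × 6.771 × 0.8229^(2/3) × 0.00021^(1/2) = 8.003 ft³/s

8.00 ft³/s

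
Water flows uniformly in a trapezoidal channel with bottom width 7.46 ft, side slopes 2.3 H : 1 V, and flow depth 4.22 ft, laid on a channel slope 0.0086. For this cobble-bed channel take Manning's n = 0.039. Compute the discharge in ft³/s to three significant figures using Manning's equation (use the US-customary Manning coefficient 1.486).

475 ft³/s

A = (b + z·y)·y = (7.46 + 2.3×4.22)×4.22 = 72.44 ft²
P = b + 2y√(1+z²) = 7.46 + 2×4.22×√(1+2.3²) = 28.63 ft
R = A/P = 72.44/28.63 = 2.530 ft
Q = (1.486/n)·A·R^(2/3)·S^(1/2) = (1.486/0.039) × 72.44 × 2.530^(2/3) × 0.0086^(1/2) = 475.3 ft³/s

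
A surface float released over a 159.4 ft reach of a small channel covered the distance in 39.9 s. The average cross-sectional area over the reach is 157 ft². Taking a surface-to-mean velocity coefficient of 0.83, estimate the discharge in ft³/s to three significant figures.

521 ft³/s

v_surface = L / t̄ = 159.4 / 39.9 = 3.995 ft/s
v_mean = 0.83 × 3.995 = 3.316 ft/s
Q = A × v_mean = 157 × 3.316 = 520.6 ft³/s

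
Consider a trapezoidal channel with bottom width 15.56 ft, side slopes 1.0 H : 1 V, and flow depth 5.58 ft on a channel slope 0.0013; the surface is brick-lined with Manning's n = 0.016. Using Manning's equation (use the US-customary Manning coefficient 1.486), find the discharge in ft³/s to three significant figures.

956 ft³/s

A = (b + z·y)·y = (15.56 + 1.0×5.58)×5.58 = 118.0 ft²
P = b + 2y√(1+z²) = 15.56 + 2×5.58×√(1+1.0²) = 31.34 ft
R = A/P = 118.0/31.34 = 3.764 ft
Q = (1.486/n)·A·R^(2/3)·S^(1/2) = (1.486/0.016) × 118.0 × 3.764^(2/3) × 0.0013^(1/2) = 955.8 ft³/s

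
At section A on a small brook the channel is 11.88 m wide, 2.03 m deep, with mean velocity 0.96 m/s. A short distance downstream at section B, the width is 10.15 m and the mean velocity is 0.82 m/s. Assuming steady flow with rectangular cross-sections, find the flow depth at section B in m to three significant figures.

Q = A₁V₁ = (11.88×2.03) × 0.96 = 23.15 m³/s
d₂ = Q/(b₂ V₂) = 23.15/(10.15×0.82) = 2.782 m

2.78 m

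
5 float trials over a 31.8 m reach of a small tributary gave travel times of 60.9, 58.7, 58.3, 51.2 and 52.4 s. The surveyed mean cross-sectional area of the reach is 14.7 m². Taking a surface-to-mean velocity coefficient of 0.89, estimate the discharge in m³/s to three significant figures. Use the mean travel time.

7.39 m³/s

t̄ = (60.9 + 58.7 + 58.3 + 51.2 + 52.4) / 5 = 56.3 s
v_surface = L / t̄ = 31.8 / 56.3 = 0.5648 m/s
v_mean = 0.89 × 0.5648 = 0.5027 m/s
Q = A × v_mean = 14.7 × 0.5027 = 7.390 m³/s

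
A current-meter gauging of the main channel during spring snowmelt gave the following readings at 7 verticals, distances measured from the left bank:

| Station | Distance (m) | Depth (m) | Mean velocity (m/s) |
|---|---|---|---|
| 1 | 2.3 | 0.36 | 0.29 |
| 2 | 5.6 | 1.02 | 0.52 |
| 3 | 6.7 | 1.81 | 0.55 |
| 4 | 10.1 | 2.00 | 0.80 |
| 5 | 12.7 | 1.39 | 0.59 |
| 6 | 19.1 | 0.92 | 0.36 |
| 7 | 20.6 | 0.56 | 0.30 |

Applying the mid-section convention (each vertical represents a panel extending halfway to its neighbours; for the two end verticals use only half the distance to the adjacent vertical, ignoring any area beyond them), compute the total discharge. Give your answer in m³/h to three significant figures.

w_1 = (5.6 − 2.3)/2 = 1.65 m; q_1 = 0.29 × 0.36 × 1.65 = 0.1723 m³/s
w_2 = (6.7 − 2.3)/2 = 2.2 m; q_2 = 0.52 × 1.02 × 2.2 = 1.167 m³/s
w_3 = (10.1 − 5.6)/2 = 2.25 m; q_3 = 0.55 × 1.81 × 2.25 = 2.240 m³/s
w_4 = (12.7 − 6.7)/2 = 3 m; q_4 = 0.80 × 2.00 × 3 = 4.800 m³/s
w_5 = (19.1 − 10.1)/2 = 4.5 m; q_5 = 0.59 × 1.39 × 4.5 = 3.690 m³/s
w_6 = (20.6 − 12.7)/2 = 3.95 m; q_6 = 0.36 × 0.92 × 3.95 = 1.308 m³/s
w_7 = (20.6 − 19.1)/2 = 0.75 m; q_7 = 0.30 × 0.56 × 0.75 = 0.1260 m³/s
Q = Σ qᵢ = 13.50 m³/s
= 13.50 × 3600 = 48610 m³/h

48600 m³/h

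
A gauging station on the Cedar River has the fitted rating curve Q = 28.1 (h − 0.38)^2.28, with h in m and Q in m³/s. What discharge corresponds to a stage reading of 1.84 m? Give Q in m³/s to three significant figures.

66.6 m³/s

Q = 28.1 × (1.84 − 0.38)^2.28 = 28.1 × 1.46^2.28 = 66.59 m³/s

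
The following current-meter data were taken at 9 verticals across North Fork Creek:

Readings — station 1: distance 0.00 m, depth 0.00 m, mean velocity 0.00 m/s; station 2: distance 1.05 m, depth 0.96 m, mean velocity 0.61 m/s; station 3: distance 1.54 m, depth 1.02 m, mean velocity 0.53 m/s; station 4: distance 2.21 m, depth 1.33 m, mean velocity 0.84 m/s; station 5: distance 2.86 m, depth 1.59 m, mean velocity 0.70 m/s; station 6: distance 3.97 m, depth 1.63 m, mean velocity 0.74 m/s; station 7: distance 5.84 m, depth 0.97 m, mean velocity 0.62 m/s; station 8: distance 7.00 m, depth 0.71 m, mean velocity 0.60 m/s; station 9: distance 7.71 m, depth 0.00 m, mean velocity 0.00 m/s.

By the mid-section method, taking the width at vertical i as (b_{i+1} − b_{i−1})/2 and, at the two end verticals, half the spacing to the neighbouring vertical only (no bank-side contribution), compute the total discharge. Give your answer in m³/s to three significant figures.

5.59 m³/s

w_2 = (1.54 − 0.00)/2 = 0.77 m; q_2 = 0.61 × 0.96 × 0.77 = 0.4509 m³/s
w_3 = (2.21 − 1.05)/2 = 0.58 m; q_3 = 0.53 × 1.02 × 0.58 = 0.3135 m³/s
w_4 = (2.86 − 1.54)/2 = 0.66 m; q_4 = 0.84 × 1.33 × 0.66 = 0.7374 m³/s
w_5 = (3.97 − 2.21)/2 = 0.88 m; q_5 = 0.70 × 1.59 × 0.88 = 0.9794 m³/s
w_6 = (5.84 − 2.86)/2 = 1.49 m; q_6 = 0.74 × 1.63 × 1.49 = 1.797 m³/s
w_7 = (7.00 − 3.97)/2 = 1.515 m; q_7 = 0.62 × 0.97 × 1.515 = 0.9111 m³/s
w_8 = (7.71 − 5.84)/2 = 0.935 m; q_8 = 0.60 × 0.71 × 0.935 = 0.3983 m³/s
Stations 1, 9 contribute zero (depth or velocity is 0).
Q = Σ qᵢ = 5.588 m³/s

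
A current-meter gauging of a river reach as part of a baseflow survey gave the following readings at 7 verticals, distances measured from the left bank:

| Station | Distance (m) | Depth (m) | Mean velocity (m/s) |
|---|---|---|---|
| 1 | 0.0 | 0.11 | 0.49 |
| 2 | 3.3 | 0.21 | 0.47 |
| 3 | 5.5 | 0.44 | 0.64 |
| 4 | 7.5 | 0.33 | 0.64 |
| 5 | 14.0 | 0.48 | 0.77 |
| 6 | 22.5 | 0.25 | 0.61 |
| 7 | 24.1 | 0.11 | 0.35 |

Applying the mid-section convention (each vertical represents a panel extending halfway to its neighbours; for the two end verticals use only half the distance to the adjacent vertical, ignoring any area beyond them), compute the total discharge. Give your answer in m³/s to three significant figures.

5.42 m³/s

w_1 = (3.3 − 0.0)/2 = 1.65 m; q_1 = 0.49 × 0.11 × 1.65 = 0.08894 m³/s
w_2 = (5.5 − 0.0)/2 = 2.75 m; q_2 = 0.47 × 0.21 × 2.75 = 0.2714 m³/s
w_3 = (7.5 − 3.3)/2 = 2.1 m; q_3 = 0.64 × 0.44 × 2.1 = 0.5914 m³/s
w_4 = (14.0 − 5.5)/2 = 4.25 m; q_4 = 0.64 × 0.33 × 4.25 = 0.8976 m³/s
w_5 = (22.5 − 7.5)/2 = 7.5 m; q_5 = 0.77 × 0.48 × 7.5 = 2.772 m³/s
w_6 = (24.1 − 14.0)/2 = 5.05 m; q_6 = 0.61 × 0.25 × 5.05 = 0.7701 m³/s
w_7 = (24.1 − 22.5)/2 = 0.8 m; q_7 = 0.35 × 0.11 × 0.8 = 0.03080 m³/s
Q = Σ qᵢ = 5.422 m³/s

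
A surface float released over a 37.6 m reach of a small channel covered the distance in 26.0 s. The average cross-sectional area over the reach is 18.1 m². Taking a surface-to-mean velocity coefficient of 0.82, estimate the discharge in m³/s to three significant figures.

v_surface = L / t̄ = 37.6 / 26 = 1.446 m/s
v_mean = 0.82 × 1.446 = 1.186 m/s
Q = A × v_mean = 18.1 × 1.186 = 21.46 m³/s

21.5 m³/s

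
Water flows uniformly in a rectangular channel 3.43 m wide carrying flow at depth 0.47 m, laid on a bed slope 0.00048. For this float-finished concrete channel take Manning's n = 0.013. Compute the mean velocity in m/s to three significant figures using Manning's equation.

A = b·y = 3.43 × 0.47 = 1.612 m²
P = b + 2y = 3.43 + 2×0.47 = 4.370 m
R = A/P = 1.612/4.370 = 0.3689 m
Q = (1/n)·A·R^(2/3)·S^(1/2) = (1/0.013) × 1.612 × 0.3689^(2/3) × 0.00048^(1/2) = 1.397 m³/s
V = Q/A = 1.397/1.612 = 0.8669 m/s

0.867 m/s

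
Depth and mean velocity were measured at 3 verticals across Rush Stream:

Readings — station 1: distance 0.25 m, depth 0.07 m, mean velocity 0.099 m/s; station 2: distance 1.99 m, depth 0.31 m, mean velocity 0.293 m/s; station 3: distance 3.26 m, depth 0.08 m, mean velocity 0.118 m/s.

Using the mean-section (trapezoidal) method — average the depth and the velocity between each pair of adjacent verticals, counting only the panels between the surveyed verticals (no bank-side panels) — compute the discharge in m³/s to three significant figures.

Panel 1-2: Δb = 1.74 m, d̄ = (0.07+0.31)/2 = 0.19, v̄ = (0.099+0.293)/2 = 0.196 → q = 1.74×0.19×0.196 = 0.06480 m³/s
Panel 2-3: Δb = 1.27 m, d̄ = (0.31+0.08)/2 = 0.195, v̄ = (0.293+0.118)/2 = 0.2055 → q = 1.27×0.195×0.2055 = 0.05089 m³/s
Q = Σ q = 0.1157 m³/s

0.116 m³/s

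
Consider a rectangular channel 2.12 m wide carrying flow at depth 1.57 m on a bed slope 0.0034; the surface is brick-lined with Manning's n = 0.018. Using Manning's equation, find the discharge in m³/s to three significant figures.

7.95 m³/s

A = b·y = 2.12 × 1.57 = 3.328 m²
P = b + 2y = 2.12 + 2×1.57 = 5.260 m
R = A/P = 3.328/5.260 = 0.6328 m
Q = (1/n)·A·R^(2/3)·S^(1/2) = (1/0.018) × 3.328 × 0.6328^(2/3) × 0.0034^(1/2) = 7.947 m³/s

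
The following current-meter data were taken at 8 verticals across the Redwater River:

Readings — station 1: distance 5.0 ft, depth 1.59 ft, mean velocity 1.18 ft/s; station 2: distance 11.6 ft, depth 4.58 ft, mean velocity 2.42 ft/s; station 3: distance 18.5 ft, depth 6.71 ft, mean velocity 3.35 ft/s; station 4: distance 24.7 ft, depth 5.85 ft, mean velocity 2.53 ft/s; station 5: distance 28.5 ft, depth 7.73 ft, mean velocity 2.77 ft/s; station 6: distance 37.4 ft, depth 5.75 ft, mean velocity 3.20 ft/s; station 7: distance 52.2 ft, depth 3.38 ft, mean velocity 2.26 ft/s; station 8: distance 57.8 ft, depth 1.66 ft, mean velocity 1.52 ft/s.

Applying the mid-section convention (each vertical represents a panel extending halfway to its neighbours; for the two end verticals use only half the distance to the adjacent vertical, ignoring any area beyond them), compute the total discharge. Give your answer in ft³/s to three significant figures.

w_1 = (11.6 − 5.0)/2 = 3.3 ft; q_1 = 1.18 × 1.59 × 3.3 = 6.191 ft³/s
w_2 = (18.5 − 5.0)/2 = 6.75 ft; q_2 = 2.42 × 4.58 × 6.75 = 74.81 ft³/s
w_3 = (24.7 − 11.6)/2 = 6.55 ft; q_3 = 3.35 × 6.71 × 6.55 = 147.2 ft³/s
w_4 = (28.5 − 18.5)/2 = 5 ft; q_4 = 2.53 × 5.85 × 5 = 74.00 ft³/s
w_5 = (37.4 − 24.7)/2 = 6.35 ft; q_5 = 2.77 × 7.73 × 6.35 = 136.0 ft³/s
w_6 = (52.2 − 28.5)/2 = 11.85 ft; q_6 = 3.20 × 5.75 × 11.85 = 218.0 ft³/s
w_7 = (57.8 − 37.4)/2 = 10.2 ft; q_7 = 2.26 × 3.38 × 10.2 = 77.92 ft³/s
w_8 = (57.8 − 52.2)/2 = 2.8 ft; q_8 = 1.52 × 1.66 × 2.8 = 7.065 ft³/s
Q = Σ qᵢ = 741.2 ft³/s

741 ft³/s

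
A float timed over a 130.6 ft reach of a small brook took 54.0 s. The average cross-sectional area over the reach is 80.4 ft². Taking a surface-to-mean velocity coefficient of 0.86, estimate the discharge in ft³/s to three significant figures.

v_surface = L / t̄ = 130.6 / 54 = 2.419 ft/s
v_mean = 0.86 × 2.419 = 2.080 ft/s
Q = A × v_mean = 80.4 × 2.080 = 167.2 ft³/s

167 ft³/s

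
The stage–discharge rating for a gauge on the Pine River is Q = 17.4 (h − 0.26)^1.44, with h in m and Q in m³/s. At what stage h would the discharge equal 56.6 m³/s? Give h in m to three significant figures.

h − h₀ = (Q/C)^(1/b) = (56.6/17.4)^(1/1.44) = 2.269 m
h = 0.26 + 2.269 = 2.529 m

2.53 m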